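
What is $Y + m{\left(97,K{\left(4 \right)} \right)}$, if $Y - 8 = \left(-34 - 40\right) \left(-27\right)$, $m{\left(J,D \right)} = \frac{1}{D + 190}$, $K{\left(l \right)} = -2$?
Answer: $\frac{377129}{188} \approx 2006.0$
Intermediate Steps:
$m{\left(J,D \right)} = \frac{1}{190 + D}$
$Y = 2006$ ($Y = 8 + \left(-34 - 40\right) \left(-27\right) = 8 - -1998 = 8 + 1998 = 2006$)
$Y + m{\left(97,K{\left(4 \right)} \right)} = 2006 + \frac{1}{190 - 2} = 2006 + \frac{1}{188} = \frac{377129}{188}$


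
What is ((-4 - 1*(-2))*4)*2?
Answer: -16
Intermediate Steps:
((-4 - 1*(-2))*4)*2 = ((-4 + 2)*4)*2 = -2*4*2 = -8*2 = -16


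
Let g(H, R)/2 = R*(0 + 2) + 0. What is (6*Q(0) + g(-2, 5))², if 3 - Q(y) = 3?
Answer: 400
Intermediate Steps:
Q(y) = 0 (Q(y) = 3 - 1*3 = 3 - 3 = 0)
g(H, R) = 4*R (g(H, R) = 2*(R*(0 + 2) + 0) = 2*(R*2 + 0) = 2*(2*R + 0) = 2*(2*R) = 4*R)
(6*Q(0) + g(-2, 5))² = (6*0 + 4*5)² = (0 + 20)² = 20² = 400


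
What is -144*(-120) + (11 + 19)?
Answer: 17310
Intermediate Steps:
-144*(-120) + (11 + 19) = 17280 + 30 = 17310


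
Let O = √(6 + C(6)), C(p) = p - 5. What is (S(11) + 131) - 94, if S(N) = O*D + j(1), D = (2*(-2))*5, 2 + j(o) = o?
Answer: 36 - 20*√7 ≈ -16.915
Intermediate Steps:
j(o) = -2 + o
C(p) = -5 + p
D = -20 (D = -4*5 = -20)
O = √7 (O = √(6 + (-5 + 6)) = √(6 + 1) = √7 ≈ 2.6458)
S(N) = -1 - 20*√7 (S(N) = √7*(-20) + (-2 + 1) = -20*√7 - 1 = -1 - 20*√7)
(S(11) + 131) - 94 = ((-1 - 20*√7) + 131) - 94 = (130 - 20*√7) - 94 = 36 - 20*√7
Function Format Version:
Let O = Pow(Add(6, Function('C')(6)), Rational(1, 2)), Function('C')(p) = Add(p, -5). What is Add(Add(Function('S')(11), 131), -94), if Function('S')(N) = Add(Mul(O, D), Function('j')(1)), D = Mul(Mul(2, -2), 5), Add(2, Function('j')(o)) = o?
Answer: Add(36, Mul(-20, Pow(7, Rational(1, 2)))) ≈ -16.915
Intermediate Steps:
Function('j')(o) = Add(-2, o)
Function('C')(p) = Add(-5, p)
D = -20 (D = Mul(-4, 5) = -20)
O = Pow(7, Rational(1, 2)) (O = Pow(Add(6, Add(-5, 6)), Rational(1, 2)) = Pow(Add(6, 1), Rational(1, 2)) = Pow(7, Rational(1, 2)) ≈ 2.6458)
Function('S')(N) = Add(-1, Mul(-20, Pow(7, Rational(1, 2)))) (Function('S')(N) = Add(Mul(Pow(7, Rational(1, 2)), -20), Add(-2, 1)) = Add(Mul(-20, Pow(7, Rational(1, 2))), -1) = Add(-1, Mul(-20, Pow(7, Rational(1, 2)))))
Add(Add(Function('S')(11), 131), -94) = Add(Add(Add(-1, Mul(-20, Pow(7, Rational(1, 2)))), 131), -94) = Add(Add(130, Mul(-20, Pow(7, Rational(1, 2)))), -94) = Add(36, Mul(-20, Pow(7, Rational(1, 2))))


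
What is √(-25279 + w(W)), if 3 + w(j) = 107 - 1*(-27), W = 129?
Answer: 2*I*√6287 ≈ 158.58*I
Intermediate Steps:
w(j) = 131 (w(j) = -3 + (107 - 1*(-27)) = -3 + (107 + 27) = -3 + 134 = 131)
√(-25279 + w(W)) = √(-25279 + 131) = √(-25148) = 2*I*√6287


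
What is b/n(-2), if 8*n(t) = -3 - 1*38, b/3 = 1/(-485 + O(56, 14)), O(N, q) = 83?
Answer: 4/2747 ≈ 0.0014561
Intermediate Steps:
b = -1/134 (b = 3/(-485 + 83) = 3/(-402) = 3*(-1/402) = -1/134 ≈ -0.0074627)
n(t) = -41/8 (n(t) = (-3 - 1*38)/8 = (-3 - 38)/8 = (⅛)*(-41) = -41/8)
b/n(-2) = -1/(134*(-41/8)) = -1/134*(-8/41) = 4/2747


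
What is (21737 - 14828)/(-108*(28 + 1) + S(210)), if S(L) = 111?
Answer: -2303/1007 ≈ -2.2870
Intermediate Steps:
(21737 - 14828)/(-108*(28 + 1) + S(210)) = (21737 - 14828)/(-108*(28 + 1) + 111) = 6909/(-108*29 + 111) = 6909/(-3132 + 111) = 6909/(-3021) = 6909*(-1/3021) = -2303/1007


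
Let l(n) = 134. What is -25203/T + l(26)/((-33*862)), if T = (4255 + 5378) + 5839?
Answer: -359498893/220058256 ≈ -1.6337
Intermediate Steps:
T = 15472 (T = 9633 + 5839 = 15472)
-25203/T + l(26)/((-33*862)) = -25203/15472 + 134/((-33*862)) = -25203*1/15472 + 134/(-28446) = -25203/15472 + 134*(-1/28446) = -25203/15472 - 67/14223 = -359498893/220058256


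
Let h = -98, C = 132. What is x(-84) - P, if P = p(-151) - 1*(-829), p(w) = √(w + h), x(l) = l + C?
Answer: -781 - I*√249 ≈ -781.0 - 15.78*I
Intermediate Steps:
x(l) = 132 + l (x(l) = l + 132 = 132 + l)
p(w) = √(-98 + w) (p(w) = √(w - 98) = √(-98 + w))
P = 829 + I*√249 (P = √(-98 - 151) - 1*(-829) = √(-249) + 829 = I*√249 + 829 = 829 + I*√249 ≈ 829.0 + 15.78*I)
x(-84) - P = (132 - 84) - (829 + I*√249) = 48 + (-829 - I*√249) = -781 - I*√249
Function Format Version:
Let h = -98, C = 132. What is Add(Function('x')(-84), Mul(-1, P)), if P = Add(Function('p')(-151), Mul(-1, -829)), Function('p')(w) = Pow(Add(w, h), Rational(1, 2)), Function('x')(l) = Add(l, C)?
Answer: Add(-781, Mul(-1, I, Pow(249, Rational(1, 2)))) ≈ Add(-781.00, Mul(-15.780, I))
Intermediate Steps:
Function('x')(l) = Add(132, l) (Function('x')(l) = Add(l, 132) = Add(132, l))
Function('p')(w) = Pow(Add(-98, w), Rational(1, 2)) (Function('p')(w) = Pow(Add(w, -98), Rational(1, 2)) = Pow(Add(-98, w), Rational(1, 2)))
P = Add(829, Mul(I, Pow(249, Rational(1, 2)))) (P = Add(Pow(Add(-98, -151), Rational(1, 2)), Mul(-1, -829)) = Add(Pow(-249, Rational(1, 2)), 829) = Add(Mul(I, Pow(249, Rational(1, 2))), 829) = Add(829, Mul(I, Pow(249, Rational(1, 2)))) ≈ Add(829.00, Mul(15.780, I)))
Add(Function('x')(-84), Mul(-1, P)) = Add(Add(132, -84), Mul(-1, Add(829, Mul(I, Pow(249, Rational(1, 2)))))) = Add(48, Add(-829, Mul(-1, I, Pow(249, Rational(1, 2))))) = Add(-781, Mul(-1, I, Pow(249, Rational(1, 2))))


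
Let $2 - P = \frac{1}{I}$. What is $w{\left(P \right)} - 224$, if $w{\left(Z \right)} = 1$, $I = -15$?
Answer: $-223$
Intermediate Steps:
$P = \frac{31}{15}$ ($P = 2 - \frac{1}{-15} = 2 - - \frac{1}{15} = 2 + \frac{1}{15} = \frac{31}{15} \approx 2.0667$)
$w{\left(P \right)} - 224 = 1 - 224 = -223$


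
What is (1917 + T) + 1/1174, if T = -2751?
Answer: -979115/1174 ≈ -834.00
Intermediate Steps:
(1917 + T) + 1/1174 = (1917 - 2751) + 1/1174 = -834 + 1/1174 = -979115/1174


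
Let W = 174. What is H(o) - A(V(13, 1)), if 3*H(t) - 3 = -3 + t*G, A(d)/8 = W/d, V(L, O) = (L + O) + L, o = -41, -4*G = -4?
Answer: -587/9 ≈ -65.222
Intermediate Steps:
G = 1 (G = -¼*(-4) = 1)
V(L, O) = O + 2*L
A(d) = 1392/d (A(d) = 8*(174/d) = 1392/d)
H(t) = t/3 (H(t) = 1 + (-3 + t*1)/3 = 1 + (-3 + t)/3 = 1 + (-1 + t/3) = t/3)
H(o) - A(V(13, 1)) = (⅓)*(-41) - 1392/(1 + 2*13) = -41/3 - 1392/(1 + 26) = -41/3 - 1392/27 = -41/3 - 1*464/9 = -41/3 - 464/9 = -587/9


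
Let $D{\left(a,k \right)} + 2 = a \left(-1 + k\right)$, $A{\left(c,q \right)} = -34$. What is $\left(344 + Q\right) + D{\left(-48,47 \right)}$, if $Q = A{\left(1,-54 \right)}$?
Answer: $-1900$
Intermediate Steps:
$D{\left(a,k \right)} = -2 + a \left(-1 + k\right)$
$Q = -34$
$\left(344 + Q\right) + D{\left(-48,47 \right)} = \left(344 - 34\right) - 2210 = 310 - 2210 = -1900$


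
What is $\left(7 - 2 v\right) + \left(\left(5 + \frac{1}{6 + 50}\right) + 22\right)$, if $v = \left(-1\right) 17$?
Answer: $\frac{3809}{56} \approx 68.018$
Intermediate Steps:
$v = -17$
$\left(7 - 2 v\right) + \left(\left(5 + \frac{1}{6 + 50}\right) + 22\right) = \left(7 - -34\right) + \left(\left(5 + \frac{1}{6 + 50}\right) + 22\right) = \left(7 + 34\right) + \left(\left(5 + \frac{1}{56}\right) + 22\right) = 41 + \left(\left(5 + \frac{1}{56}\right) + 22\right) = 41 + \left(\frac{281}{56} + 22\right) = 41 + \frac{1513}{56} = \frac{3809}{56}$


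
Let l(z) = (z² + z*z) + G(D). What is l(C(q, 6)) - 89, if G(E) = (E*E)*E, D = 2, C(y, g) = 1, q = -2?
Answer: -79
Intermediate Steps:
G(E) = E³ (G(E) = E²*E = E³)
l(z) = 8 + 2*z² (l(z) = (z² + z*z) + 2³ = (z² + z²) + 8 = 2*z² + 8 = 8 + 2*z²)
l(C(q, 6)) - 89 = (8 + 2*1²) - 89 = (8 + 2*1) - 89 = (8 + 2) - 89 = 10 - 89 = -79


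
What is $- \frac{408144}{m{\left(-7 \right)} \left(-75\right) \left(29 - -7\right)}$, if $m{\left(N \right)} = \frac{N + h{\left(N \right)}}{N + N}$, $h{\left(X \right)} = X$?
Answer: $\frac{34012}{225} \approx 151.16$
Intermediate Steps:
$m{\left(N \right)} = 1$ ($m{\left(N \right)} = \frac{N + N}{N + N} = \frac{2 N}{2 N} = 2 N \frac{1}{2 N} = 1$)
$- \frac{408144}{m{\left(-7 \right)} \left(-75\right) \left(29 - -7\right)} = - \frac{408144}{1 \left(-75\right) \left(29 - -7\right)} = - \frac{408144}{\left(-75\right) \left(29 + 7\right)} = - \frac{408144}{\left(-75\right) 36} = - \frac{408144}{-2700} = \left(-408144\right) \left(- \frac{1}{2700}\right) = \frac{34012}{225}$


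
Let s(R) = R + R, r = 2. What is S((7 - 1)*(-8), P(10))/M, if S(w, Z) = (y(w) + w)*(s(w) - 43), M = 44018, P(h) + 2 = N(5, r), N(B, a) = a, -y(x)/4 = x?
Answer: -10008/22009 ≈ -0.45472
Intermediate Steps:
y(x) = -4*x
P(h) = 0 (P(h) = -2 + 2 = 0)
s(R) = 2*R
S(w, Z) = -3*w*(-43 + 2*w) (S(w, Z) = (-4*w + w)*(2*w - 43) = (-3*w)*(-43 + 2*w) = -3*w*(-43 + 2*w))
S((7 - 1)*(-8), P(10))/M = (3*((7 - 1)*(-8))*(43 - 2*(7 - 1)*(-8)))/44018 = (3*(6*(-8))*(43 - 12*(-8)))*(1/44018) = (3*(-48)*(43 - 2*(-48)))*(1/44018) = (3*(-48)*(43 + 96))*(1/44018) = (3*(-48)*139)*(1/44018) = -20016*1/44018 = -10008/22009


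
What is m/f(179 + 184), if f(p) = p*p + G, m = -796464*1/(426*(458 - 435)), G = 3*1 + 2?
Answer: -66372/107593471 ≈ -0.00061688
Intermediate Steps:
G = 5 (G = 3 + 2 = 5)
m = -132744/1633 (m = -796464/(426*23) = -796464/9798 = -796464*1/9798 = -132744/1633 ≈ -81.288)
f(p) = 5 + p² (f(p) = p*p + 5 = p² + 5 = 5 + p²)
m/f(179 + 184) = -132744/(1633*(5 + (179 + 184)²)) = -132744/(1633*(5 + 363²)) = -132744/(1633*(5 + 131769)) = -132744/1633/131774 = -132744/1633*1/131774 = -66372/107593471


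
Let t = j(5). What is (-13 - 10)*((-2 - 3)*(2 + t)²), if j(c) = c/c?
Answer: 1035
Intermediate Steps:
j(c) = 1
t = 1
(-13 - 10)*((-2 - 3)*(2 + t)²) = (-13 - 10)*((-2 - 3)*(2 + 1)²) = -(-115)*3² = -(-115)*9 = -23*(-45) = 1035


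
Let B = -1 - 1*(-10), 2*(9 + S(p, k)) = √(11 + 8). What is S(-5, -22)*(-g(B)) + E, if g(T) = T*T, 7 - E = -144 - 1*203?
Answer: 1083 - 81*√19/2 ≈ 906.46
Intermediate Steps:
S(p, k) = -9 + √19/2 (S(p, k) = -9 + √(11 + 8)/2 = -9 + √19/2)
B = 9 (B = -1 + 10 = 9)
E = 354 (E = 7 - (-144 - 1*203) = 7 - (-144 - 203) = 7 - 1*(-347) = 7 + 347 = 354)
g(T) = T²
S(-5, -22)*(-g(B)) + E = (-9 + √19/2)*(-1*9²) + 354 = (-9 + √19/2)*(-1*81) + 354 = (-9 + √19/2)*(-81) + 354 = (729 - 81*√19/2) + 354 = 1083 - 81*√19/2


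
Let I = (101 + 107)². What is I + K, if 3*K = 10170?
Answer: 46654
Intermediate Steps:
I = 43264 (I = 208² = 43264)
K = 3390 (K = (⅓)*10170 = 3390)
I + K = 43264 + 3390 = 46654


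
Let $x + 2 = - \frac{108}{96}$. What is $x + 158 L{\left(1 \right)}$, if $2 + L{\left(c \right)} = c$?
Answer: $- \frac{1289}{8} \approx -161.13$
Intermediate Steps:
$L{\left(c \right)} = -2 + c$
$x = - \frac{25}{8}$ ($x = -2 - \frac{108}{96} = -2 - \frac{9}{8} = - \frac{25}{8} \approx -3.125$)
$x + 158 L{\left(1 \right)} = - \frac{25}{8} + 158 \left(-2 + 1\right) = - \frac{25}{8} + 158 \left(-1\right) = - \frac{25}{8} - 158 = - \frac{1289}{8}$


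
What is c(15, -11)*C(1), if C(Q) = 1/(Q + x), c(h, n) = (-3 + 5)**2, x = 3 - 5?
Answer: -4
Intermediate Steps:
x = -2
c(h, n) = 4 (c(h, n) = 2**2 = 4)
C(Q) = 1/(-2 + Q) (C(Q) = 1/(Q - 2) = 1/(-2 + Q))
c(15, -11)*C(1) = 4/(-2 + 1) = 4/(-1) = 4*(-1) = -4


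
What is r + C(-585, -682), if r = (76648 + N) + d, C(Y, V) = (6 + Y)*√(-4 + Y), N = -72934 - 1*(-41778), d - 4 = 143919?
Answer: 189415 - 579*I*√589 ≈ 1.8942e+5 - 14052.0*I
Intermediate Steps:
d = 143923 (d = 4 + 143919 = 143923)
N = -31156 (N = -72934 + 41778 = -31156)
C(Y, V) = √(-4 + Y)*(6 + Y)
r = 189415 (r = (76648 - 31156) + 143923 = 45492 + 143923 = 189415)
r + C(-585, -682) = 189415 + √(-4 - 585)*(6 - 585) = 189415 + √(-589)*(-579) = 189415 + (I*√589)*(-579) = 189415 - 579*I*√589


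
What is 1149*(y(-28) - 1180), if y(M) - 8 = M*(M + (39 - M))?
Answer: -2601336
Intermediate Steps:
y(M) = 8 + 39*M (y(M) = 8 + M*(M + (39 - M)) = 8 + M*39 = 8 + 39*M)
1149*(y(-28) - 1180) = 1149*((8 + 39*(-28)) - 1180) = 1149*((8 - 1092) - 1180) = 1149*(-1084 - 1180) = 1149*(-2264) = -2601336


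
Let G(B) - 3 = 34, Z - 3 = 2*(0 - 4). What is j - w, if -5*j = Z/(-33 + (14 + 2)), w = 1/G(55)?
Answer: -54/629 ≈ -0.085851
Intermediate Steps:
Z = -5 (Z = 3 + 2*(0 - 4) = 3 + 2*(-4) = 3 - 8 = -5)
G(B) = 37 (G(B) = 3 + 34 = 37)
w = 1/37 ≈ 0.027027
j = -1/17 (j = -(-1)/(-33 + (14 + 2)) = -(-1)/(-33 + 16) = -(-1)/(-17) = -(-1)*(-1)/17 = -⅕*5/17 = -1/17 ≈ -0.058824)
j - w = -1/17 - 1*1/37 = -1/17 - 1/37 = -54/629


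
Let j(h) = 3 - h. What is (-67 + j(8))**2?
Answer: 5184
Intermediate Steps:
(-67 + j(8))**2 = (-67 + (3 - 1*8))**2 = (-67 + (3 - 8))**2 = (-67 - 5)**2 = (-72)**2 = 5184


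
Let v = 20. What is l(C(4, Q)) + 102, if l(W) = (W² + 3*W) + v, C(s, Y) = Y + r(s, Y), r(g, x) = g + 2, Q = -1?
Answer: 162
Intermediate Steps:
r(g, x) = 2 + g
C(s, Y) = 2 + Y + s (C(s, Y) = Y + (2 + s) = 2 + Y + s)
l(W) = 20 + W² + 3*W (l(W) = (W² + 3*W) + 20 = 20 + W² + 3*W)
l(C(4, Q)) + 102 = (20 + (2 - 1 + 4)² + 3*(2 - 1 + 4)) + 102 = (20 + 5² + 3*5) + 102 = (20 + 25 + 15) + 102 = 60 + 102 = 162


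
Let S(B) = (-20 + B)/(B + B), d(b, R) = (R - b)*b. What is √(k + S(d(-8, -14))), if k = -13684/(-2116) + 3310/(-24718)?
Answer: √77081365074282/3411084 ≈ 2.5738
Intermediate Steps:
d(b, R) = b*(R - b)
k = 41404644/6537911 (k = -13684*(-1/2116) + 3310*(-1/24718) = 3421/529 - 1655/12359 = 41404644/6537911 ≈ 6.3330)
S(B) = (-20 + B)/(2*B) (S(B) = (-20 + B)/((2*B)) = (-20 + B)*(1/(2*B)) = (-20 + B)/(2*B))
√(k + S(d(-8, -14))) = √(41404644/6537911 + (-20 - 8*(-14 - 1*(-8)))/(2*((-8*(-14 - 1*(-8)))))) = √(41404644/6537911 + (-20 - 8*(-14 + 8))/(2*((-8*(-14 + 8))))) = √(41404644/6537911 + (-20 - 8*(-6))/(2*((-8*(-6))))) = √(41404644/6537911 + (½)*(-20 + 48)/48) = √(41404644/6537911 + (½)*(1/48)*28) = √(41404644/6537911 + 7/24) = √(1039476833/156909864) = √77081365074282/3411084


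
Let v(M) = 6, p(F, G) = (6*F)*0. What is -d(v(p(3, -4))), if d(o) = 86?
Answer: -86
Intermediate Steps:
p(F, G) = 0
-d(v(p(3, -4))) = -1*86 = -86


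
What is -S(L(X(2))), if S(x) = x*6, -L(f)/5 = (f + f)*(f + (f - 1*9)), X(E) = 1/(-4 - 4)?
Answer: 555/8 ≈ 69.375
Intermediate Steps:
X(E) = -⅛ (X(E) = 1/(-8) = -⅛)
L(f) = -10*f*(-9 + 2*f) (L(f) = -5*(f + f)*(f + (f - 1*9)) = -5*2*f*(f + (f - 9)) = -5*2*f*(f + (-9 + f)) = -5*2*f*(-9 + 2*f) = -10*f*(-9 + 2*f))
S(x) = 6*x
-S(L(X(2))) = -6*10*(-⅛)*(9 - 2*(-⅛)) = -6*10*(-⅛)*(9 + ¼) = -6*10*(-⅛)*(37/4) = -6*(-185)/16 = -1*(-555/8) = 555/8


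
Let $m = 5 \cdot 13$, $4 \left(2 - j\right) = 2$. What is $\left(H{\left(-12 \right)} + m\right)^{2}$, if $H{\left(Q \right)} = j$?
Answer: $\frac{17689}{4} \approx 4422.3$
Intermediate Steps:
$j = \frac{3}{2}$ ($j = 2 - \frac{1}{2} = \frac{3}{2} \approx 1.5$)
$H{\left(Q \right)} = \frac{3}{2}$
$m = 65$
$\left(H{\left(-12 \right)} + m\right)^{2} = \left(\frac{3}{2} + 65\right)^{2} = \left(\frac{133}{2}\right)^{2} = \frac{17689}{4}$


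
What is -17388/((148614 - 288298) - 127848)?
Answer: 4347/66883 ≈ 0.064994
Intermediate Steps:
-17388/((148614 - 288298) - 127848) = -17388/(-139684 - 127848) = -17388/(-267532) = -17388*(-1/267532) = 4347/66883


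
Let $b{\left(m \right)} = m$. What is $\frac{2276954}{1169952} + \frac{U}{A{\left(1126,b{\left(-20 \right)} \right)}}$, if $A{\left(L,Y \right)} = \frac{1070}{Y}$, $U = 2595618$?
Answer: $- \frac{3036626653297}{62592432} \approx -48514.0$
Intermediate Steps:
$\frac{2276954}{1169952} + \frac{U}{A{\left(1126,b{\left(-20 \right)} \right)}} = \frac{2276954}{1169952} + \frac{2595618}{1070 \frac{1}{-20}} = 2276954 \cdot \frac{1}{1169952} + \frac{2595618}{1070 \left(- \frac{1}{20}\right)} = \frac{1138477}{584976} + \frac{2595618}{- \frac{107}{2}} = \frac{1138477}{584976} + 2595618 \left(- \frac{2}{107}\right) = \frac{1138477}{584976} - \frac{5191236}{107} = - \frac{3036626653297}{62592432}$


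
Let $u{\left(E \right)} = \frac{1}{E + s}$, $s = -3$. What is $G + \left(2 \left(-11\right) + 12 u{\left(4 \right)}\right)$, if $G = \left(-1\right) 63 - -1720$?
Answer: $1647$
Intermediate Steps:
$u{\left(E \right)} = \frac{1}{-3 + E}$ ($u{\left(E \right)} = \frac{1}{E - 3} = \frac{1}{-3 + E}$)
$G = 1657$ ($G = -63 + 1720 = 1657$)
$G + \left(2 \left(-11\right) + 12 u{\left(4 \right)}\right) = 1657 + \left(2 \left(-11\right) + \frac{12}{-3 + 4}\right) = 1657 - \left(22 - \frac{12}{1}\right) = 1657 + \left(-22 + 12 \cdot 1\right) = 1657 + \left(-22 + 12\right) = 1657 - 10 = 1647$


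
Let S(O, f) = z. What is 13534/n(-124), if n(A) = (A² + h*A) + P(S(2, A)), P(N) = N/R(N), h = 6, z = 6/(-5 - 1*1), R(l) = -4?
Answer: 54136/58529 ≈ 0.92494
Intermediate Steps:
z = -1 (z = 6/(-5 - 1) = 6/(-6) = 6*(-⅙) = -1)
S(O, f) = -1
P(N) = -N/4 (P(N) = N/(-4) = N*(-¼) = -N/4)
n(A) = ¼ + A² + 6*A (n(A) = (A² + 6*A) - ¼*(-1) = (A² + 6*A) + ¼ = ¼ + A² + 6*A)
13534/n(-124) = 13534/(¼ + (-124)² + 6*(-124)) = 13534/(¼ + 15376 - 744) = 13534/(58529/4) = 13534*(4/58529) = 54136/58529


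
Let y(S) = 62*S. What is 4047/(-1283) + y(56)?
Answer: 4450529/1283 ≈ 3468.8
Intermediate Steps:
4047/(-1283) + y(56) = 4047/(-1283) + 62*56 = 4047*(-1/1283) + 3472 = -4047/1283 + 3472 = 4450529/1283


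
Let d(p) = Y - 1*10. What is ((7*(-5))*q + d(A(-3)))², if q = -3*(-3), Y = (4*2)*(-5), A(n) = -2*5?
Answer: 133225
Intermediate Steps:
A(n) = -10
Y = -40 (Y = 8*(-5) = -40)
q = 9
d(p) = -50 (d(p) = -40 - 1*10 = -40 - 10 = -50)
((7*(-5))*q + d(A(-3)))² = ((7*(-5))*9 - 50)² = (-35*9 - 50)² = (-315 - 50)² = (-365)² = 133225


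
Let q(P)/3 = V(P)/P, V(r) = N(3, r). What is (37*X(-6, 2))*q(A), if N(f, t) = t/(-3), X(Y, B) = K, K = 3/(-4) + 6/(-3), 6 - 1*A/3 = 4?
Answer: 407/4 ≈ 101.75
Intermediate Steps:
A = 6 (A = 18 - 3*4 = 18 - 12 = 6)
K = -11/4 (K = 3*(-¼) + 6*(-⅓) = -¾ - 2 = -11/4 ≈ -2.7500)
X(Y, B) = -11/4
N(f, t) = -t/3 (N(f, t) = t*(-⅓) = -t/3)
V(r) = -r/3
q(P) = -1 (q(P) = 3*((-P/3)/P) = 3*(-⅓) = -1)
(37*X(-6, 2))*q(A) = (37*(-11/4))*(-1) = -407/4*(-1) = 407/4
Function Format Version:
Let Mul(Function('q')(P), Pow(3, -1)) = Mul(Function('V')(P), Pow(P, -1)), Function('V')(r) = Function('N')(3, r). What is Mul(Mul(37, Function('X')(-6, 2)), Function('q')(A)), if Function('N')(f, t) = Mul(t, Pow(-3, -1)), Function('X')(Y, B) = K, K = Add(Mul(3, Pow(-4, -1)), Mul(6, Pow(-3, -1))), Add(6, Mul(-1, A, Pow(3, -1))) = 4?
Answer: Rational(407, 4) ≈ 101.75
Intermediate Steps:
A = 6 (A = Add(18, Mul(-3, 4)) = Add(18, -12) = 6)
K = Rational(-11, 4) (K = Add(Mul(3, Rational(-1, 4)), Mul(6, Rational(-1, 3))) = Add(Rational(-3, 4), -2) = Rational(-11, 4) ≈ -2.7500)
Function('X')(Y, B) = Rational(-11, 4)
Function('N')(f, t) = Mul(Rational(-1, 3), t) (Function('N')(f, t) = Mul(t, Rational(-1, 3)) = Mul(Rational(-1, 3), t))
Function('V')(r) = Mul(Rational(-1, 3), r)
Function('q')(P) = -1 (Function('q')(P) = Mul(3, Mul(Mul(Rational(-1, 3), P), Pow(P, -1))) = Mul(3, Rational(-1, 3)) = -1)
Mul(Mul(37, Function('X')(-6, 2)), Function('q')(A)) = Mul(Mul(37, Rational(-11, 4)), -1) = Mul(Rational(-407, 4), -1) = Rational(407, 4)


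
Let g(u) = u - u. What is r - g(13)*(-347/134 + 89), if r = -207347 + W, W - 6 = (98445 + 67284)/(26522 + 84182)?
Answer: -22953312335/110704 ≈ -2.0734e+5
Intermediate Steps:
g(u) = 0
W = 829953/110704 (W = 6 + (98445 + 67284)/(26522 + 84182) = 6 + 165729/110704 = 829953/110704 ≈ 7.4970)
r = -22953312335/110704 (r = -207347 + 829953/110704 = -22953312335/110704 ≈ -2.0734e+5)
r - g(13)*(-347/134 + 89) = -22953312335/110704 - 0*(-347/134 + 89) = -22953312335/110704 - 0*11579/134 = -22953312335/110704 - 1*0 = -22953312335/110704 + 0 = -22953312335/110704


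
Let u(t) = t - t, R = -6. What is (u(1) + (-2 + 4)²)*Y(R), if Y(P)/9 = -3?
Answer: -108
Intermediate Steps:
Y(P) = -27 (Y(P) = 9*(-3) = -27)
u(t) = 0
(u(1) + (-2 + 4)²)*Y(R) = (0 + (-2 + 4)²)*(-27) = (0 + 2²)*(-27) = (0 + 4)*(-27) = 4*(-27) = -108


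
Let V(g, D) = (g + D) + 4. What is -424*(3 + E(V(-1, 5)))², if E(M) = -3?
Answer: 0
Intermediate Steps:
V(g, D) = 4 + D + g (V(g, D) = (D + g) + 4 = 4 + D + g)
-424*(3 + E(V(-1, 5)))² = -424*(3 - 3)² = -424*0² = -424*0 = 0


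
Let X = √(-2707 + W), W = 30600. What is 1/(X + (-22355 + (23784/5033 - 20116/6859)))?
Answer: -26638840029968277279/595430269432550640754012 - 1191723398694409*√27893/595430269432550640754012 ≈ -4.5073e-5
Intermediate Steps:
X = √27893 (X = √(-2707 + 30600) = √27893 ≈ 167.01)
1/(X + (-22355 + (23784/5033 - 20116/6859))) = 1/(√27893 + (-22355 + (23784/5033 - 20116/6859))) = 1/(√27893 + (-22355 + 61890628/34521347)) = 1/(√27893 - 771662821557/34521347) = 1/(-771662821557/34521347 + √27893)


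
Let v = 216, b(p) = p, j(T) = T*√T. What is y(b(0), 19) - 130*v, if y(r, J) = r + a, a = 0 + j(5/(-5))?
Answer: -28080 - I ≈ -28080.0 - 1.0*I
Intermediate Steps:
j(T) = T^(3/2)
a = -I (a = 0 + (5/(-5))^(3/2) = 0 + (5*(-⅕))^(3/2) = 0 + (-1)^(3/2) = 0 - I = -I ≈ -1.0*I)
y(r, J) = r - I
y(b(0), 19) - 130*v = (0 - I) - 130*216 = -I - 28080 = -28080 - I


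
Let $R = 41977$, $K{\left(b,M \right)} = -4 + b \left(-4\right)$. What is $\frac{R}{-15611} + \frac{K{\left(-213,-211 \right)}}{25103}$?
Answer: $- \frac{1040510503}{391882933} \approx -2.6552$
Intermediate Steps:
$K{\left(b,M \right)} = -4 - 4 b$
$\frac{R}{-15611} + \frac{K{\left(-213,-211 \right)}}{25103} = \frac{41977}{-15611} + \frac{-4 - -852}{25103} = 41977 \left(- \frac{1}{15611}\right) + \left(-4 + 852\right) \frac{1}{25103} = - \frac{41977}{15611} + 848 \cdot \frac{1}{25103} = - \frac{41977}{15611} + \frac{848}{25103} = - \frac{1040510503}{391882933}$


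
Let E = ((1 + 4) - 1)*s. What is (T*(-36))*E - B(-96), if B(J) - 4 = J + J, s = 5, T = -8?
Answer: 5948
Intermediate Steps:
E = 20 (E = ((1 + 4) - 1)*5 = (5 - 1)*5 = 4*5 = 20)
B(J) = 4 + 2*J (B(J) = 4 + (J + J) = 4 + 2*J)
(T*(-36))*E - B(-96) = -8*(-36)*20 - (4 + 2*(-96)) = 288*20 - (4 - 192) = 5760 - 1*(-188) = 5760 + 188 = 5948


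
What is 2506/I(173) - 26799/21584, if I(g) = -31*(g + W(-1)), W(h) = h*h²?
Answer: -49245443/28771472 ≈ -1.7116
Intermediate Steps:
W(h) = h³
I(g) = 31 - 31*g (I(g) = -31*(g + (-1)³) = -31*(g - 1) = -31*(-1 + g) = 31 - 31*g)
2506/I(173) - 26799/21584 = 2506/(31 - 31*173) - 26799/21584 = 2506/(31 - 5363) - 26799*1/21584 = 2506/(-5332) - 26799/21584 = 2506*(-1/5332) - 26799/21584 = -1253/2666 - 26799/21584 = -49245443/28771472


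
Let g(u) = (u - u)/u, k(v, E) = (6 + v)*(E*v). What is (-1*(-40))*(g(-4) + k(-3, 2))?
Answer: -720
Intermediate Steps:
k(v, E) = E*v*(6 + v)
g(u) = 0 (g(u) = 0/u = 0)
(-1*(-40))*(g(-4) + k(-3, 2)) = (-1*(-40))*(0 + 2*(-3)*(6 - 3)) = 40*(0 + 2*(-3)*3) = 40*(0 - 18) = 40*(-18) = -720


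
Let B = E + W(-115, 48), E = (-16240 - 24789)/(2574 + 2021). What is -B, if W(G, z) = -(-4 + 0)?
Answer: 22649/4595 ≈ 4.9291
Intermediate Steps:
W(G, z) = 4 (W(G, z) = -1*(-4) = 4)
E = -41029/4595 ≈ -8.9290
B = -22649/4595 (B = -41029/4595 + 4 = -22649/4595 ≈ -4.9291)
-B = -1*(-22649/4595) = 22649/4595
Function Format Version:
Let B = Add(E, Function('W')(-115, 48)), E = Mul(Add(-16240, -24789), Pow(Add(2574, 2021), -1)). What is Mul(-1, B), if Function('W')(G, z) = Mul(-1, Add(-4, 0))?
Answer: Rational(22649, 4595) ≈ 4.9291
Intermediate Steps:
Function('W')(G, z) = 4 (Function('W')(G, z) = Mul(-1, -4) = 4)
E = Rational(-41029, 4595) (E = Mul(-41029, Pow(4595, -1)) = Mul(-41029, Rational(1, 4595)) = Rational(-41029, 4595) ≈ -8.9290)
B = Rational(-22649, 4595) (B = Add(Rational(-41029, 4595), 4) = Rational(-22649, 4595) ≈ -4.9291)
Mul(-1, B) = Mul(-1, Rational(-22649, 4595)) = Rational(22649, 4595)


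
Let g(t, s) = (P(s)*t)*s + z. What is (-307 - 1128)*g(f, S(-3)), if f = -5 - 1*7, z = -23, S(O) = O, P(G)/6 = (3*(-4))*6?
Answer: 22350125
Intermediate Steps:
P(G) = -432 (P(G) = 6*((3*(-4))*6) = 6*(-12*6) = 6*(-72) = -432)
f = -12 (f = -5 - 7 = -12)
g(t, s) = -23 - 432*s*t (g(t, s) = (-432*t)*s - 23 = -432*s*t - 23 = -23 - 432*s*t)
(-307 - 1128)*g(f, S(-3)) = (-307 - 1128)*(-23 - 432*(-3)*(-12)) = -1435*(-23 - 15552) = -1435*(-15575) = 22350125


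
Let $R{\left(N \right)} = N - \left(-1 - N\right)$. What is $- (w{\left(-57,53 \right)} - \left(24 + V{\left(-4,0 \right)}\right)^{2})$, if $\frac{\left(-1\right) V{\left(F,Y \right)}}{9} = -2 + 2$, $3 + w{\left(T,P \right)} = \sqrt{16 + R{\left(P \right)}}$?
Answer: $579 - \sqrt{123} \approx 567.91$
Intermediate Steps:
$R{\left(N \right)} = 1 + 2 N$ ($R{\left(N \right)} = N + \left(1 + N\right) = 1 + 2 N$)
$w{\left(T,P \right)} = -3 + \sqrt{17 + 2 P}$ ($w{\left(T,P \right)} = -3 + \sqrt{16 + \left(1 + 2 P\right)} = -3 + \sqrt{17 + 2 P}$)
$V{\left(F,Y \right)} = 0$ ($V{\left(F,Y \right)} = - 9 \left(-2 + 2\right) = \left(-9\right) 0 = 0$)
$- (w{\left(-57,53 \right)} - \left(24 + V{\left(-4,0 \right)}\right)^{2}) = - (\left(-3 + \sqrt{17 + 2 \cdot 53}\right) - \left(24 + 0\right)^{2}) = - (\left(-3 + \sqrt{17 + 106}\right) - 24^{2}) = - (\left(-3 + \sqrt{123}\right) - 576) = - (-579 + \sqrt{123}) = 579 - \sqrt{123}$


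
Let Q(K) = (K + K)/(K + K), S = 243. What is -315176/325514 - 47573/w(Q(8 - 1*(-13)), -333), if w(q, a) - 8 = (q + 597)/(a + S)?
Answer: -348437357113/9928177 ≈ -35096.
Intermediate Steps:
Q(K) = 1 (Q(K) = (2*K)/((2*K)) = (2*K)*(1/(2*K)) = 1)
w(q, a) = 8 + (597 + q)/(243 + a) (w(q, a) = 8 + (q + 597)/(a + 243) = 8 + (597 + q)/(243 + a))
-315176/325514 - 47573/w(Q(8 - 1*(-13)), -333) = -315176/325514 - 47573*(243 - 333)/(2541 + 1 + 8*(-333)) = -315176*1/325514 - 47573*(-90/(2541 + 1 - 2664)) = -157588/162757 - 47573/((-1/90*(-122))) = -157588/162757 - 47573/61/45 = -157588/162757 - 47573*45/61 = -157588/162757 - 2140785/61 = -348437357113/9928177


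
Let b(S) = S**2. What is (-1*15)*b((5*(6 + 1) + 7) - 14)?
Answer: -11760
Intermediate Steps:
(-1*15)*b((5*(6 + 1) + 7) - 14) = (-1*15)*((5*(6 + 1) + 7) - 14)**2 = -15*((5*7 + 7) - 14)**2 = -15*((35 + 7) - 14)**2 = -15*(42 - 14)**2 = -15*28**2 = -15*784 = -11760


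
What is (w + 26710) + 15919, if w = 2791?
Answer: 45420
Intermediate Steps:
(w + 26710) + 15919 = (2791 + 26710) + 15919 = 29501 + 15919 = 45420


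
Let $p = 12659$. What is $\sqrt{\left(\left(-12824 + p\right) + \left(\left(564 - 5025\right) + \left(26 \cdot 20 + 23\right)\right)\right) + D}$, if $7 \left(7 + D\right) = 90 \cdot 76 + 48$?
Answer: $i \sqrt{3106} \approx 55.732 i$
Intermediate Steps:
$D = 977$ ($D = -7 + \frac{90 \cdot 76 + 48}{7} = -7 + \frac{6840 + 48}{7} = -7 + \frac{1}{7} \cdot 6888 = -7 + 984 = 977$)
$\sqrt{\left(\left(-12824 + p\right) + \left(\left(564 - 5025\right) + \left(26 \cdot 20 + 23\right)\right)\right) + D} = \sqrt{\left(\left(-12824 + 12659\right) + \left(\left(564 - 5025\right) + \left(26 \cdot 20 + 23\right)\right)\right) + 977} = \sqrt{\left(-165 + \left(-4461 + \left(520 + 23\right)\right)\right) + 977} = \sqrt{\left(-165 + \left(-4461 + 543\right)\right) + 977} = \sqrt{\left(-165 - 3918\right) + 977} = \sqrt{-4083 + 977} = \sqrt{-3106} = i \sqrt{3106}$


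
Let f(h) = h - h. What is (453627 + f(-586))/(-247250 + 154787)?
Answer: -151209/30821 ≈ -4.9060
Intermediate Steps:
f(h) = 0
(453627 + f(-586))/(-247250 + 154787) = (453627 + 0)/(-247250 + 154787) = 453627/(-92463) = 453627*(-1/92463) = -151209/30821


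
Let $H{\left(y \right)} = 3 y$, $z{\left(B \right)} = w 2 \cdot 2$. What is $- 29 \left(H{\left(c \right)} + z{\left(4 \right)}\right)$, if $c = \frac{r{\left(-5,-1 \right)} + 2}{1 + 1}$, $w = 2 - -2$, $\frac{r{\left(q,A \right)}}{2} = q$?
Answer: $-116$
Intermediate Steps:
$r{\left(q,A \right)} = 2 q$
$w = 4$ ($w = 2 + 2 = 4$)
$z{\left(B \right)} = 16$ ($z{\left(B \right)} = 4 \cdot 2 \cdot 2 = 8 \cdot 2 = 16$)
$c = -4$ ($c = \frac{2 \left(-5\right) + 2}{1 + 1} = \frac{-10 + 2}{2} = \left(-8\right) \frac{1}{2} = -4$)
$- 29 \left(H{\left(c \right)} + z{\left(4 \right)}\right) = - 29 \left(3 \left(-4\right) + 16\right) = - 29 \left(-12 + 16\right) = \left(-29\right) 4 = -116$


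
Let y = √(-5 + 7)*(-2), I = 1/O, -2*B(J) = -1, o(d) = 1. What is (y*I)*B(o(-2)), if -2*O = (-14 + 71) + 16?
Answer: 2*√2/73 ≈ 0.038746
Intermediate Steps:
B(J) = ½ (B(J) = -½*(-1) = ½)
O = -73/2 (O = -((-14 + 71) + 16)/2 = -(57 + 16)/2 = -½*73 = -73/2 ≈ -36.500)
I = -2/73 (I = 1/(-73/2) = -2/73 ≈ -0.027397)
y = -2*√2 (y = √2*(-2) = -2*√2 ≈ -2.8284)
(y*I)*B(o(-2)) = (-2*√2*(-2/73))*(½) = (4*√2/73)*(½) = 2*√2/73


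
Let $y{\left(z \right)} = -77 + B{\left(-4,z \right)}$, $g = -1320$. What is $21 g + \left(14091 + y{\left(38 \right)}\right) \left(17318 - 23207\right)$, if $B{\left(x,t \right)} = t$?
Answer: $-82779948$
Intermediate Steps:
$y{\left(z \right)} = -77 + z$
$21 g + \left(14091 + y{\left(38 \right)}\right) \left(17318 - 23207\right) = 21 \left(-1320\right) + \left(14091 + \left(-77 + 38\right)\right) \left(17318 - 23207\right) = -27720 + \left(14091 - 39\right) \left(-5889\right) = -27720 + 14052 \left(-5889\right) = -27720 - 82752228 = -82779948$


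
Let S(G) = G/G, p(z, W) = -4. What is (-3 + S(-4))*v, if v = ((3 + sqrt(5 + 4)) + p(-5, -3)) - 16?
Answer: 28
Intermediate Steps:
S(G) = 1
v = -14 (v = ((3 + sqrt(5 + 4)) - 4) - 16 = ((3 + sqrt(9)) - 4) - 16 = ((3 + 3) - 4) - 16 = (6 - 4) - 16 = 2 - 16 = -14)
(-3 + S(-4))*v = (-3 + 1)*(-14) = -2*(-14) = 28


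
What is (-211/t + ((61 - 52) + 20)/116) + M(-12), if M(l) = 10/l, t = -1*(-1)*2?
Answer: -1273/12 ≈ -106.08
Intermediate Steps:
t = 2 (t = 1*2 = 2)
(-211/t + ((61 - 52) + 20)/116) + M(-12) = (-211/2 + ((61 - 52) + 20)/116) + 10/(-12) = (-211*½ + (9 + 20)*(1/116)) + 10*(-1/12) = (-211/2 + 29*(1/116)) - ⅚ = (-211/2 + ¼) - ⅚ = -421/4 - ⅚ = -1273/12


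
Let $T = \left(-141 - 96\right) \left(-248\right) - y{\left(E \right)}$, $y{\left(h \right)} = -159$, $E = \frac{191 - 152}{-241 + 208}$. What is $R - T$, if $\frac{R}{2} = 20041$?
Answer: $-18853$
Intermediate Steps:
$E = - \frac{13}{11}$ ($E = \frac{39}{-33} = 39 \left(- \frac{1}{33}\right) = - \frac{13}{11} \approx -1.1818$)
$R = 40082$ ($R = 2 \cdot 20041 = 40082$)
$T = 58935$ ($T = \left(-141 - 96\right) \left(-248\right) - -159 = \left(-237\right) \left(-248\right) + 159 = 58776 + 159 = 58935$)
$R - T = 40082 - 58935 = -18853$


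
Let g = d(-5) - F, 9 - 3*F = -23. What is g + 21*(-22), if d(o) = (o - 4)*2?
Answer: -1472/3 ≈ -490.67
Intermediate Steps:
F = 32/3 (F = 3 - 1/3*(-23) = 3 + 23/3 = 32/3 ≈ 10.667)
d(o) = -8 + 2*o (d(o) = (-4 + o)*2 = -8 + 2*o)
g = -86/3 (g = (-8 + 2*(-5)) - 1*32/3 = (-8 - 10) - 32/3 = -18 - 32/3 = -86/3 ≈ -28.667)
g + 21*(-22) = -86/3 + 21*(-22) = -86/3 - 462 = -1472/3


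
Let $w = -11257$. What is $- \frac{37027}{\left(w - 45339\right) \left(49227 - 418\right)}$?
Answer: $\frac{37027}{2762394164} \approx 1.3404 \cdot 10^{-5}$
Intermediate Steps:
$- \frac{37027}{\left(w - 45339\right) \left(49227 - 418\right)} = - \frac{37027}{\left(-11257 - 45339\right) \left(49227 - 418\right)} = - \frac{37027}{\left(-56596\right) \left(49227 - 418\right)} = - \frac{37027}{\left(-56596\right) 48809} = - \frac{37027}{-2762394164} = \left(-37027\right) \left(- \frac{1}{2762394164}\right) = \frac{37027}{2762394164}$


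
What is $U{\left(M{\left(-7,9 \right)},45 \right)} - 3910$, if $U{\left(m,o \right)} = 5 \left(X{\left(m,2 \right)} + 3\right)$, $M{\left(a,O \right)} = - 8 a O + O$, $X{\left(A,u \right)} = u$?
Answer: $-3885$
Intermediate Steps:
$M{\left(a,O \right)} = O - 8 O a$ ($M{\left(a,O \right)} = - 8 O a + O = O - 8 O a$)
$U{\left(m,o \right)} = 25$ ($U{\left(m,o \right)} = 5 \left(2 + 3\right) = 5 \cdot 5 = 25$)
$U{\left(M{\left(-7,9 \right)},45 \right)} - 3910 = 25 - 3910 = -3885$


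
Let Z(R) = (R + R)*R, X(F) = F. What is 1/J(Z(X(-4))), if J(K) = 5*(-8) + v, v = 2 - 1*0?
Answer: -1/38 ≈ -0.026316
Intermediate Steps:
Z(R) = 2*R² (Z(R) = (2*R)*R = 2*R²)
v = 2 (v = 2 + 0 = 2)
J(K) = -38 (J(K) = 5*(-8) + 2 = -40 + 2 = -38)
1/J(Z(X(-4))) = 1/(-38) = -1/38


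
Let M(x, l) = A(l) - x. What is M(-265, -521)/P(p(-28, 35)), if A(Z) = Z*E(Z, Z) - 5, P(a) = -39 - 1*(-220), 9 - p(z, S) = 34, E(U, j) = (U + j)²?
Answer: -565682784/181 ≈ -3.1253e+6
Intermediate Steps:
p(z, S) = -25 (p(z, S) = 9 - 1*34 = 9 - 34 = -25)
P(a) = 181 (P(a) = -39 + 220 = 181)
A(Z) = -5 + 4*Z³ (A(Z) = Z*(Z + Z)² - 5 = Z*(2*Z)² - 5 = Z*(4*Z²) - 5 = 4*Z³ - 5 = -5 + 4*Z³)
M(x, l) = -5 - x + 4*l³ (M(x, l) = (-5 + 4*l³) - x = -5 - x + 4*l³)
M(-265, -521)/P(p(-28, 35)) = (-5 - 1*(-265) + 4*(-521)³)/181 = (-5 + 265 + 4*(-141420761))*(1/181) = (-5 + 265 - 565683044)*(1/181) = -565682784*1/181 = -565682784/181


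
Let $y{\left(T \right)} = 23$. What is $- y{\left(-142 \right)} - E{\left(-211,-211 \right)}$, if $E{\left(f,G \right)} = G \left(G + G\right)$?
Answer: $-89065$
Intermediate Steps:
$E{\left(f,G \right)} = 2 G^{2}$ ($E{\left(f,G \right)} = G 2 G = 2 G^{2}$)
$- y{\left(-142 \right)} - E{\left(-211,-211 \right)} = \left(-1\right) 23 - 2 \left(-211\right)^{2} = -23 - 2 \cdot 44521 = -23 - 89042 = -89065$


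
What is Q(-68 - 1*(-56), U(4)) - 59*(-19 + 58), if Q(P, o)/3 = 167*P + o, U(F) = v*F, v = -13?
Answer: -8469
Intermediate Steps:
U(F) = -13*F
Q(P, o) = 3*o + 501*P (Q(P, o) = 3*(167*P + o) = 3*(o + 167*P) = 3*o + 501*P)
Q(-68 - 1*(-56), U(4)) - 59*(-19 + 58) = (3*(-13*4) + 501*(-68 - 1*(-56))) - 59*(-19 + 58) = (3*(-52) + 501*(-68 + 56)) - 59*39 = (-156 + 501*(-12)) - 1*2301 = (-156 - 6012) - 2301 = -6168 - 2301 = -8469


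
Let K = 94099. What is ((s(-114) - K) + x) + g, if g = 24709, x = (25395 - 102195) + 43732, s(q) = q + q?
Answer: -102686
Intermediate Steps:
s(q) = 2*q
x = -33068 (x = -76800 + 43732 = -33068)
((s(-114) - K) + x) + g = ((2*(-114) - 1*94099) - 33068) + 24709 = ((-228 - 94099) - 33068) + 24709 = (-94327 - 33068) + 24709 = -127395 + 24709 = -102686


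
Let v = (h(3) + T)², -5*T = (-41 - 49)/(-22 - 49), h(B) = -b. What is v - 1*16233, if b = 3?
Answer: -81777192/5041 ≈ -16222.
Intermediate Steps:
h(B) = -3 (h(B) = -1*3 = -3)
T = -18/71 (T = -(-41 - 49)/(5*(-22 - 49)) = -(-18)/(-71) = -(-18)*(-1)/71 = -⅕*90/71 = -18/71 ≈ -0.25352)
v = 53361/5041 (v = (-3 - 18/71)² = (-231/71)² = 53361/5041 ≈ 10.585)
v - 1*16233 = 53361/5041 - 1*16233 = 53361/5041 - 16233 = -81777192/5041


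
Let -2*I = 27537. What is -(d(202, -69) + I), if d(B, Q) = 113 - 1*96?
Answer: 27503/2 ≈ 13752.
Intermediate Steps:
I = -27537/2 (I = -½*27537 = -27537/2 ≈ -13769.)
d(B, Q) = 17 (d(B, Q) = 113 - 96 = 17)
-(d(202, -69) + I) = -(17 - 27537/2) = -1*(-27503/2) = 27503/2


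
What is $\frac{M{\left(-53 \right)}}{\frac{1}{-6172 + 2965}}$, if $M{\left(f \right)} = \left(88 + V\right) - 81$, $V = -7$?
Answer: $0$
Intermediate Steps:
$M{\left(f \right)} = 0$ ($M{\left(f \right)} = \left(88 - 7\right) - 81 = 81 - 81 = 0$)
$\frac{M{\left(-53 \right)}}{\frac{1}{-6172 + 2965}} = \frac{0}{\frac{1}{-6172 + 2965}} = \frac{0}{\frac{1}{-3207}} = \frac{0}{- \frac{1}{3207}} = 0 \left(-3207\right) = 0$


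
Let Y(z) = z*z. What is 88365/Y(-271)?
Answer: 88365/73441 ≈ 1.2032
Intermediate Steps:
Y(z) = z²
88365/Y(-271) = 88365/((-271)²) = 88365/73441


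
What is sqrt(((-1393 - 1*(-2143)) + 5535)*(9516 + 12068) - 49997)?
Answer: sqrt(135605443) ≈ 11645.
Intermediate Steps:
sqrt(((-1393 - 1*(-2143)) + 5535)*(9516 + 12068) - 49997) = sqrt(((-1393 + 2143) + 5535)*21584 - 49997) = sqrt((750 + 5535)*21584 - 49997) = sqrt(6285*21584 - 49997) = sqrt(135655440 - 49997) = sqrt(135605443)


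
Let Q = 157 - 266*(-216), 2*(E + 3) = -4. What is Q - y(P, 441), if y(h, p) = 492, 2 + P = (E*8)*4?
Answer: 57121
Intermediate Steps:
E = -5 (E = -3 + (½)*(-4) = -3 - 2 = -5)
P = -162 (P = -2 - 5*8*4 = -2 - 40*4 = -2 - 160 = -162)
Q = 57613 (Q = 157 + 57456 = 57613)
Q - y(P, 441) = 57613 - 1*492 = 57613 - 492 = 57121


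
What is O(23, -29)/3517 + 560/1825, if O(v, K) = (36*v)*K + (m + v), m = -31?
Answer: -8373396/1283705 ≈ -6.5228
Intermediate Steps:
O(v, K) = -31 + v + 36*K*v (O(v, K) = (36*v)*K + (-31 + v) = 36*K*v + (-31 + v) = -31 + v + 36*K*v)
O(23, -29)/3517 + 560/1825 = (-31 + 23 + 36*(-29)*23)/3517 + 560/1825 = (-31 + 23 - 24012)*(1/3517) + 560*(1/1825) = -24020*1/3517 + 112/365 = -24020/3517 + 112/365 = -8373396/1283705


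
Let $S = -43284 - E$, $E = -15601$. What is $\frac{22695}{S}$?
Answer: $- \frac{22695}{27683} \approx -0.81982$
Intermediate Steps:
$S = -27683$ ($S = -43284 - -15601 = -43284 + 15601 = -27683$)
$\frac{22695}{S} = \frac{22695}{-27683} = 22695 \left(- \frac{1}{27683}\right) = - \frac{22695}{27683}$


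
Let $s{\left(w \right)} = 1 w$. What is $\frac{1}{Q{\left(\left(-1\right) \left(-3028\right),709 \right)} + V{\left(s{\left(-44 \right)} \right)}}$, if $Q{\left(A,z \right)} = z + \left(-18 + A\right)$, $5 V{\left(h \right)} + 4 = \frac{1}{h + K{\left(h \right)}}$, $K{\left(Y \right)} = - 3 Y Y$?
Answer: $\frac{29260}{108794531} \approx 0.00026895$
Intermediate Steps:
$K{\left(Y \right)} = - 3 Y^{2}$
$s{\left(w \right)} = w$
$V{\left(h \right)} = - \frac{4}{5} + \frac{1}{5 \left(h - 3 h^{2}\right)}$
$Q{\left(A,z \right)} = -18 + A + z$
$\frac{1}{Q{\left(\left(-1\right) \left(-3028\right),709 \right)} + V{\left(s{\left(-44 \right)} \right)}} = \frac{1}{\left(-18 - -3028 + 709\right) + \frac{-1 - 12 \left(-44\right)^{2} + 4 \left(-44\right)}{5 \left(-44\right) \left(-1 + 3 \left(-44\right)\right)}} = \frac{1}{\left(-18 + 3028 + 709\right) + \frac{1}{5} \left(- \frac{1}{44}\right) \frac{1}{-1 - 132} \left(-1 - 23232 - 176\right)} = \frac{1}{3719 + \frac{1}{5} \left(- \frac{1}{44}\right) \frac{1}{-133} \left(-1 - 23232 - 176\right)} = \frac{1}{3719 + \frac{1}{5} \left(- \frac{1}{44}\right) \left(- \frac{1}{133}\right) \left(-23409\right)} = \frac{1}{3719 - \frac{23409}{29260}} = \frac{1}{\frac{108794531}{29260}} = \frac{29260}{108794531}$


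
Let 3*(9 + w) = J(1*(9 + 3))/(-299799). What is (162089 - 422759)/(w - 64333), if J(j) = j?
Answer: 39074302665/9644833631 ≈ 4.0513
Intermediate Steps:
w = -2698195/299799 (w = -9 + ((1*(9 + 3))/(-299799))/3 = -9 + ((1*12)*(-1/299799))/3 = -9 + (12*(-1/299799))/3 = -9 + (⅓)*(-4/99933) = -9 - 4/299799 = -2698195/299799 ≈ -9.0000)
(162089 - 422759)/(w - 64333) = (162089 - 422759)/(-2698195/299799 - 64333) = -260670/(-19289667262/299799) = -260670*(-299799/19289667262) = 39074302665/9644833631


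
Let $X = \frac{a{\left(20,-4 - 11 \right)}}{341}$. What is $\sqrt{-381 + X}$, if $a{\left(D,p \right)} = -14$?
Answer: $\frac{i \sqrt{44307835}}{341} \approx 19.52 i$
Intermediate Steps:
$X = - \frac{14}{341} \approx -0.041056$
$\sqrt{-381 + X} = \sqrt{-381 - \frac{14}{341}} = \sqrt{- \frac{129935}{341}} = \frac{i \sqrt{44307835}}{341}$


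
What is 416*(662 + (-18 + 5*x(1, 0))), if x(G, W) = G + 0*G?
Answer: 269984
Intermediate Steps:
x(G, W) = G (x(G, W) = G + 0 = G)
416*(662 + (-18 + 5*x(1, 0))) = 416*(662 + (-18 + 5*1)) = 416*(662 + (-18 + 5)) = 416*(662 - 13) = 416*649 = 269984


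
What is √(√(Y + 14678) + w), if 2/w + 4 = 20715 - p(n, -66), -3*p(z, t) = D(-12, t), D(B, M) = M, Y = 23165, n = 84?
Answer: √(41378 + 428034721*√37843)/20689 ≈ 13.948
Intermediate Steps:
p(z, t) = -t/3
w = 2/20689 (w = 2/(-4 + (20715 - (-1)*(-66)/3)) = 2/(-4 + (20715 - 1*22)) = 2/(-4 + (20715 - 22)) = 2/(-4 + 20693) = 2/20689 ≈ 9.6670e-5)
√(√(Y + 14678) + w) = √(√(23165 + 14678) + 2/20689) = √(√37843 + 2/20689) = √(2/20689 + √37843)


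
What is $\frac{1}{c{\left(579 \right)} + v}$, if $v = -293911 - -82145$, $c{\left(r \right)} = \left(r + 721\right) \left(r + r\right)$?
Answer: $\frac{1}{1293634} \approx 7.7302 \cdot 10^{-7}$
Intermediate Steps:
$c{\left(r \right)} = 2 r \left(721 + r\right)$ ($c{\left(r \right)} = \left(721 + r\right) 2 r = 2 r \left(721 + r\right)$)
$v = -211766$ ($v = -293911 + 82145 = -211766$)
$\frac{1}{c{\left(579 \right)} + v} = \frac{1}{2 \cdot 579 \left(721 + 579\right) - 211766} = \frac{1}{2 \cdot 579 \cdot 1300 - 211766} = \frac{1}{1505400 - 211766} = \frac{1}{1293634}$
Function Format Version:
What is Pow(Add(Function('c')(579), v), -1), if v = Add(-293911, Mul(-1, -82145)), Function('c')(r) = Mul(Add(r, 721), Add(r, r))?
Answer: Rational(1, 1293634) ≈ 7.7302e-7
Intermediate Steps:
Function('c')(r) = Mul(2, r, Add(721, r)) (Function('c')(r) = Mul(Add(721, r), Mul(2, r)) = Mul(2, r, Add(721, r)))
v = -211766 (v = Add(-293911, 82145) = -211766)
Pow(Add(Function('c')(579), v), -1) = Pow(Add(Mul(2, 579, Add(721, 579)), -211766), -1) = Pow(Add(Mul(2, 579, 1300), -211766), -1) = Pow(Add(1505400, -211766), -1) = Pow(1293634, -1) = Rational(1, 1293634)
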